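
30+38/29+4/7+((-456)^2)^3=1825093397131303240/203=8990607867641887.88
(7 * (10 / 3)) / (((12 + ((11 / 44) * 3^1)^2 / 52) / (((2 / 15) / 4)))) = 5824 / 89937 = 0.06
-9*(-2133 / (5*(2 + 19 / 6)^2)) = 691092 / 4805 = 143.83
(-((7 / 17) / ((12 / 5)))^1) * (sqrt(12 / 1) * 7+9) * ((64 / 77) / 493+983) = -1306050445 * sqrt(3) / 553146 - 559735905 / 368764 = -5607.47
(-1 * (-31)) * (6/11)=186/11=16.91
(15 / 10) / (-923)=-3 / 1846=-0.00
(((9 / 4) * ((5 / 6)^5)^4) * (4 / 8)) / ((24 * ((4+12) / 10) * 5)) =95367431640625 / 623984373770747904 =0.00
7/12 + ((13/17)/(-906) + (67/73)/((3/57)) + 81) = 74222461/749564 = 99.02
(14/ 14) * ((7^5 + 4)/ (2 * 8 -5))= 1528.27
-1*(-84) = 84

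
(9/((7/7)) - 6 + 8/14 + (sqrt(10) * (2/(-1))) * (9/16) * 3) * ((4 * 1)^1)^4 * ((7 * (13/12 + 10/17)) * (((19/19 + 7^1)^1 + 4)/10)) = 218240/17 - 1031184 * sqrt(10)/85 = -25525.77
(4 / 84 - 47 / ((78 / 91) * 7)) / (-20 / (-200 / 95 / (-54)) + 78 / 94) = 5123 / 337008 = 0.02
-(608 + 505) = -1113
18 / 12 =3 / 2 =1.50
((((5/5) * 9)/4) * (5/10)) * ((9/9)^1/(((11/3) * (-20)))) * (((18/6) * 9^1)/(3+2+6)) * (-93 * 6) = 203391/9680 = 21.01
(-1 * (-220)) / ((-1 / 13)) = -2860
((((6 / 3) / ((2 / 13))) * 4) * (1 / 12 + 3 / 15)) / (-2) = -221 / 30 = -7.37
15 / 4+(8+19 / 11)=593 / 44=13.48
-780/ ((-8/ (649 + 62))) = 138645/ 2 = 69322.50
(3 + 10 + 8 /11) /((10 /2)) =151 /55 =2.75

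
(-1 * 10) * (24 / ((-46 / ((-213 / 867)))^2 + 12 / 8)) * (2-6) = 1935744 / 70695199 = 0.03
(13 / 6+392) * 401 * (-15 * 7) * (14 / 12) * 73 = -16961508025 / 12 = -1413459002.08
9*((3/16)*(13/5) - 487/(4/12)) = -1051569/80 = -13144.61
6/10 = 3/5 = 0.60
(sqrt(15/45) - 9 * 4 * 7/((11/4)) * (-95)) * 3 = sqrt(3) + 287280/11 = 26118.10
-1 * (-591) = 591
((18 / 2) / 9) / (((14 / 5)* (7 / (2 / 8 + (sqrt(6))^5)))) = 4.51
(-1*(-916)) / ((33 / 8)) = 7328 / 33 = 222.06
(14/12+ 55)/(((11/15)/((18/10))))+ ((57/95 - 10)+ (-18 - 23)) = 87.46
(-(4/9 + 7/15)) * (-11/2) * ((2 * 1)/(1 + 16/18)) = 451/85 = 5.31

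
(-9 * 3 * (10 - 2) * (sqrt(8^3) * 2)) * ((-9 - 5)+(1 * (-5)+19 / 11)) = 1313280 * sqrt(2) / 11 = 168841.67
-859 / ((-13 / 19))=16321 / 13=1255.46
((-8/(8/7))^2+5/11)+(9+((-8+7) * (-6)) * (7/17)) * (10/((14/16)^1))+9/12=949271/5236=181.30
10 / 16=5 / 8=0.62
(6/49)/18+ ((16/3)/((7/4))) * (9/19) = 4051/2793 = 1.45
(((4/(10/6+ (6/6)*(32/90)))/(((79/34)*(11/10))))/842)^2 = 936360000/1108374509323081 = 0.00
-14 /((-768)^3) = 7 /226492416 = 0.00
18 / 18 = 1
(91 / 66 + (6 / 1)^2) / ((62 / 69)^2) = 3915129 / 84568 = 46.30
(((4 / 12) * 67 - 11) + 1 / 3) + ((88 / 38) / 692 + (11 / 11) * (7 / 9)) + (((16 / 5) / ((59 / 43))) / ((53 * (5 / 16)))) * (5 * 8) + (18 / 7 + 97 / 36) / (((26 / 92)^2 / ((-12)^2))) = 5204906500782151 / 547173232515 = 9512.36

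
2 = 2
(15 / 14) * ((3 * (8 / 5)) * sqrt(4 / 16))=2.57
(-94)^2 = 8836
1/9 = 0.11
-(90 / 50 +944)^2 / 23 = -38892.94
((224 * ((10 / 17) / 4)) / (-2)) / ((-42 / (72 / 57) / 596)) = 95360 / 323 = 295.23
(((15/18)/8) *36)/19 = 15/76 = 0.20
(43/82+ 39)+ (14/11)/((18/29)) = 337505/8118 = 41.57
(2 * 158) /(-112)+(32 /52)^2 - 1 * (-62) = 281825 /4732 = 59.56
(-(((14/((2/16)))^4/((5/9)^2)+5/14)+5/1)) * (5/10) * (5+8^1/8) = -535311291897/350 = -1529460833.99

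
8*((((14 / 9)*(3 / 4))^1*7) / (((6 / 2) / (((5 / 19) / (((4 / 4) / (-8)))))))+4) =-2368 / 171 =-13.85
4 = 4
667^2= 444889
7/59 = 0.12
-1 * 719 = -719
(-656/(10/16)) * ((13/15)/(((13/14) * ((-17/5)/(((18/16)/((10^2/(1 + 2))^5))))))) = 0.00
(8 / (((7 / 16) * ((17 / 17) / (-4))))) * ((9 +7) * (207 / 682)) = -847872 / 2387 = -355.20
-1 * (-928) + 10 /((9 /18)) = 948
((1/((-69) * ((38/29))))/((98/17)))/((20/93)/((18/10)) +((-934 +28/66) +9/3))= 1513017/733755930572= 0.00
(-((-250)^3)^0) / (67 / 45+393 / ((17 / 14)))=-0.00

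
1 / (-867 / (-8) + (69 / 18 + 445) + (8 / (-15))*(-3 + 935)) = 120 / 7217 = 0.02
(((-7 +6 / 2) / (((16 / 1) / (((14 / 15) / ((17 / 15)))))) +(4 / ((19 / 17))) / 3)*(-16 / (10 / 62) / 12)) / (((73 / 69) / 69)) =-62742574 / 117895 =-532.19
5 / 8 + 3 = 29 / 8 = 3.62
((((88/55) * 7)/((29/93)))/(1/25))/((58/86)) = 1119720/841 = 1331.41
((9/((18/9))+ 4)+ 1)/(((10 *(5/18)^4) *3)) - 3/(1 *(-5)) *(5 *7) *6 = 559962/3125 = 179.19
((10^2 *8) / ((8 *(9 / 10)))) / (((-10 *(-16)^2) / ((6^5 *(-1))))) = 675 / 2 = 337.50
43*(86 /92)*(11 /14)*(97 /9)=1972883 /5796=340.39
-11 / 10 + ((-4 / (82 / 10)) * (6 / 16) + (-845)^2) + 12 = 146377322 / 205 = 714035.72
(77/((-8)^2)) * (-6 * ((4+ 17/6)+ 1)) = -3619/64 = -56.55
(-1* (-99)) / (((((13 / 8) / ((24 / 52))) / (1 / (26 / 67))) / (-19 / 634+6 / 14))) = 140805324 / 4875143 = 28.88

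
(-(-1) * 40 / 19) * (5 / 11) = 200 / 209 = 0.96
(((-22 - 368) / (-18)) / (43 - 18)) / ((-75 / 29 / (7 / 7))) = -377 / 1125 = -0.34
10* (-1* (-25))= 250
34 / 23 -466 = -10684 / 23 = -464.52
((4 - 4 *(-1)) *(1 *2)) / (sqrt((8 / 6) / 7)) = 8 *sqrt(21) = 36.66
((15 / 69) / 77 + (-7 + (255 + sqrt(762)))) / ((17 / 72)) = 72*sqrt(762) / 17 + 31623336 / 30107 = 1167.28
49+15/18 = 299/6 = 49.83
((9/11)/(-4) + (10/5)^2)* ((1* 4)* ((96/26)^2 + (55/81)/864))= 26929155977/130100256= 206.99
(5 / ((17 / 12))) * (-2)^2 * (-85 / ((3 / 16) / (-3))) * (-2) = -38400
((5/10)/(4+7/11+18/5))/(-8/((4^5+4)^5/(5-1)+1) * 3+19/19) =1753984543804735/28892909030671946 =0.06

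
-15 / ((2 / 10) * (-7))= 75 / 7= 10.71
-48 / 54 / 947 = -8 / 8523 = -0.00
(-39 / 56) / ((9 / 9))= -39 / 56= -0.70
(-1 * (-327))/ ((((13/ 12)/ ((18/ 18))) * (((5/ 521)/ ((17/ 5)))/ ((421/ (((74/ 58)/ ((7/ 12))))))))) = 247521273657/ 12025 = 20583889.70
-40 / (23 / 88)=-3520 / 23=-153.04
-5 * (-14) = 70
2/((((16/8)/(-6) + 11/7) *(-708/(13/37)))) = -7/8732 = -0.00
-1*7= -7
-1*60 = -60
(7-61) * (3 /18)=-9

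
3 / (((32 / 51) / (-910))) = -4350.94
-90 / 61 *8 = -720 / 61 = -11.80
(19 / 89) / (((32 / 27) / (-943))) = -483759 / 2848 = -169.86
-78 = -78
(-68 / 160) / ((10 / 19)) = -323 / 400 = -0.81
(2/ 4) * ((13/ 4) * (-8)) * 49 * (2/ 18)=-637/ 9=-70.78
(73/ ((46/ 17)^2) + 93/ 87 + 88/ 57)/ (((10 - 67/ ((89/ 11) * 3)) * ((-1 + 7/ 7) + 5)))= 783419741/ 2253715628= 0.35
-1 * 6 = -6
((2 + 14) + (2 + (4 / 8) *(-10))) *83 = 1079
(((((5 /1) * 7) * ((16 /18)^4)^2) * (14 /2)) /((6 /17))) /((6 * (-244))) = -4367319040 /23632649829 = -0.18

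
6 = 6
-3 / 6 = -1 / 2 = -0.50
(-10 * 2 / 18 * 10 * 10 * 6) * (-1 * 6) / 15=800 / 3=266.67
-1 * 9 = -9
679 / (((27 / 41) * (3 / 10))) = 278390 / 81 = 3436.91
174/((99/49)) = 2842/33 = 86.12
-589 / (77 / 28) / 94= -1178 / 517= -2.28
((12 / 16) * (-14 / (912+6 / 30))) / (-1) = 105 / 9122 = 0.01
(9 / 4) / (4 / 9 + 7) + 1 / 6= 377 / 804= 0.47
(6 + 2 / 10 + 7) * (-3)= -198 / 5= -39.60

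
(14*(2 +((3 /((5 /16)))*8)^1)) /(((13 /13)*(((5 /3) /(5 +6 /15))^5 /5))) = 19233102755916 /9765625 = 1969469.72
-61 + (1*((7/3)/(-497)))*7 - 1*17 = -16621/213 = -78.03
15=15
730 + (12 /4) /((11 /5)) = 8045 /11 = 731.36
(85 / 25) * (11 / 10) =187 / 50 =3.74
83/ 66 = 1.26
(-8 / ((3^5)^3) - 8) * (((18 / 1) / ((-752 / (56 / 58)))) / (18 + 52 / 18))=100442356 / 11348213967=0.01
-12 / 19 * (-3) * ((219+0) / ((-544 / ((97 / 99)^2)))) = -0.73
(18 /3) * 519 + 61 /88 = 3114.69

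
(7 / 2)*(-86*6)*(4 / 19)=-7224 / 19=-380.21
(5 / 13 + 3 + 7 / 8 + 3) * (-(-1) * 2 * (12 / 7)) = 2265 / 91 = 24.89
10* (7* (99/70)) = 99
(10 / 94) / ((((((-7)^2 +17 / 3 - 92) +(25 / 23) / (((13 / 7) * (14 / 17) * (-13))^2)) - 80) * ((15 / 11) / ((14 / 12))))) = -101163062 / 130410582609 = -0.00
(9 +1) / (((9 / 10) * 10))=10 / 9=1.11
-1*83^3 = -571787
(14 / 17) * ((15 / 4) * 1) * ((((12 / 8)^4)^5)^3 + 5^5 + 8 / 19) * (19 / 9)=28190122649256595119399587231945 / 117597993469898391552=239716017403.58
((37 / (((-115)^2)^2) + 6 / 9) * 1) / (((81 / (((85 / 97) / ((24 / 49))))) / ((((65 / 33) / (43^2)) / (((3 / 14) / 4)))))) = 26515992567883 / 90557144801682075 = 0.00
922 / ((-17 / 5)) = -271.18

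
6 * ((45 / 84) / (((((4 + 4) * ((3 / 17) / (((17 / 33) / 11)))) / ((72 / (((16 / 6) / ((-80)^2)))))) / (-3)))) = -46818000 / 847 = -55275.09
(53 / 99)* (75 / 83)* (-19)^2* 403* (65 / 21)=12529723375 / 57519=217836.25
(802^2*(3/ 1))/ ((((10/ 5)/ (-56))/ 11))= -594320496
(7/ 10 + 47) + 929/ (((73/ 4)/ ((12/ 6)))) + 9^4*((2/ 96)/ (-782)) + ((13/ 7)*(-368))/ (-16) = 6139412007/ 31968160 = 192.05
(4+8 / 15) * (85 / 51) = 7.56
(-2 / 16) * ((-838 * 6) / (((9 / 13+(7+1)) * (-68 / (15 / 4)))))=-3.99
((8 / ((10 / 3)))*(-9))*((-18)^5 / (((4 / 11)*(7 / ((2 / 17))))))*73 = 137706634.65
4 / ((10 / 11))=22 / 5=4.40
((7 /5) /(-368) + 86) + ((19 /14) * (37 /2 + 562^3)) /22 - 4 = 1551399605631 /141680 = 10950025.45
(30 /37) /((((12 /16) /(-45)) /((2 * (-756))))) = 2721600 /37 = 73556.76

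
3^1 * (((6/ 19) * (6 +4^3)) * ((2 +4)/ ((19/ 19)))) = 7560/ 19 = 397.89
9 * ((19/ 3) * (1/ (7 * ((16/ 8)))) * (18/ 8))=513/ 56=9.16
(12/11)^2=144/121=1.19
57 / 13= 4.38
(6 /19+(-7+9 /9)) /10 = -54 /95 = -0.57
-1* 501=-501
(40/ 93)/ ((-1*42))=-20/ 1953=-0.01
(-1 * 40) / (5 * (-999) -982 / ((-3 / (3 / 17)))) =680 / 83933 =0.01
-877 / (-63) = 877 / 63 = 13.92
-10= -10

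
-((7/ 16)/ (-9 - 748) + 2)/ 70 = -24217/ 847840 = -0.03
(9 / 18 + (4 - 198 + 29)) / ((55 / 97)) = -31913 / 110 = -290.12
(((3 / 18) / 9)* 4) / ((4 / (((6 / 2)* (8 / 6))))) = 2 / 27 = 0.07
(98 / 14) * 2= 14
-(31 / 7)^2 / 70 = -961 / 3430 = -0.28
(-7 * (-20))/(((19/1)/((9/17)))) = 1260/323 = 3.90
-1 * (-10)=10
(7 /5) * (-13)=-91 /5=-18.20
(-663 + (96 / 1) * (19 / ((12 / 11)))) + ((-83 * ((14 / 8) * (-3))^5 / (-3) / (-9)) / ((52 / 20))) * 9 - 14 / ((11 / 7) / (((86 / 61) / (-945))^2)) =43449.45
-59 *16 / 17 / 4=-236 / 17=-13.88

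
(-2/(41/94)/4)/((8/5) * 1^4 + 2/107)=-25145/35506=-0.71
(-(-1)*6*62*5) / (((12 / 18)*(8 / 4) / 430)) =599850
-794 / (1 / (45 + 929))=-773356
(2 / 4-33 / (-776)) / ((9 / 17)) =1.02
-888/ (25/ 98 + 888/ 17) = -1479408/ 87449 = -16.92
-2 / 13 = -0.15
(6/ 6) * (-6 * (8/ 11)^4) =-24576/ 14641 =-1.68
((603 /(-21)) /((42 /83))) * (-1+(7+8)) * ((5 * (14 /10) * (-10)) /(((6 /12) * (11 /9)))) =1000980 /11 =90998.18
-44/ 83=-0.53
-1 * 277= -277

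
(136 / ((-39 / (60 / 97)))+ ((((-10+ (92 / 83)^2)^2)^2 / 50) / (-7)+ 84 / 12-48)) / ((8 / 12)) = -89567780341182485063529 / 994049176654565745350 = -90.10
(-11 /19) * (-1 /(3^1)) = 11 /57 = 0.19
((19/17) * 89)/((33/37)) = 62567/561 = 111.53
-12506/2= -6253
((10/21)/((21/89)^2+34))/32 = 7921/18127536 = 0.00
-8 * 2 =-16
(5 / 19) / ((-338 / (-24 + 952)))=-2320 / 3211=-0.72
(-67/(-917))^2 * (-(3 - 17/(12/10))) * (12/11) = 601526/9249779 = 0.07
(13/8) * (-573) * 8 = -7449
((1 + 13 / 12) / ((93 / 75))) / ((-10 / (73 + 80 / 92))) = -212375 / 17112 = -12.41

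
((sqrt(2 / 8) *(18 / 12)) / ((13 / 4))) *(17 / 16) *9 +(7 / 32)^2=30013 / 13312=2.25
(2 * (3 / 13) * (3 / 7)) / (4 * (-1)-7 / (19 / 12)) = -171 / 7280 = -0.02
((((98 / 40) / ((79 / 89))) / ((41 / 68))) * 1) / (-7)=-10591 / 16195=-0.65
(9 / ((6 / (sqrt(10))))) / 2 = 3 *sqrt(10) / 4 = 2.37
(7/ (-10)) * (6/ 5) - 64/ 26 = -1073/ 325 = -3.30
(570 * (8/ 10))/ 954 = 76/ 159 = 0.48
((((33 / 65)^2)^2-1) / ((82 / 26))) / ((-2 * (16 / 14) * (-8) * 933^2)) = -911351 / 49006898533125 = -0.00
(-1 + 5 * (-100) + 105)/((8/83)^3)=-442241.51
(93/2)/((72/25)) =775/48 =16.15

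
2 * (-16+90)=148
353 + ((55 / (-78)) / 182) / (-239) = 1197673987 / 3392844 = 353.00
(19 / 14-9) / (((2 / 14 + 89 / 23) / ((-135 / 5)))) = 66447 / 1292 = 51.43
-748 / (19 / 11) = -8228 / 19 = -433.05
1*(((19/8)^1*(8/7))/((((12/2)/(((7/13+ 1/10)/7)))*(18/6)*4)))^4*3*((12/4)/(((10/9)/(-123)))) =-253577449892681/1820880485067571200000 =-0.00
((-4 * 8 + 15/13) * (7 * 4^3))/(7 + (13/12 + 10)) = -307968/403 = -764.19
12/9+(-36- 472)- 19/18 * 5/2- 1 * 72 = -20927/36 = -581.31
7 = 7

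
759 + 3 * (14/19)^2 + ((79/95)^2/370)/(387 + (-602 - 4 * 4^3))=760.63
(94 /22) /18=47 /198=0.24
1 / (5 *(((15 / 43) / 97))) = 4171 / 75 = 55.61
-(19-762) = 743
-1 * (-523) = 523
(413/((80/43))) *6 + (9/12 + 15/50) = 53319/40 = 1332.98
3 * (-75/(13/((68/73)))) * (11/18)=-9350/949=-9.85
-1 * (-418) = 418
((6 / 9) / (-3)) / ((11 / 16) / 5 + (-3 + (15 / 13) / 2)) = 2080 / 21393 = 0.10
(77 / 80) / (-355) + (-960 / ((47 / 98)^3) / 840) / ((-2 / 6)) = 91637215229 / 2948573200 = 31.08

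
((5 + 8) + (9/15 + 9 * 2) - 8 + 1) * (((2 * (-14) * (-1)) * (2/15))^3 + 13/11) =81001691/61875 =1309.12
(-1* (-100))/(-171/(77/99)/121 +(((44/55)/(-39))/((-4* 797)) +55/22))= 26327301000/179816849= 146.41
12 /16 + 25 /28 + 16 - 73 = -775 /14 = -55.36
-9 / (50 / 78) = -351 / 25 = -14.04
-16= -16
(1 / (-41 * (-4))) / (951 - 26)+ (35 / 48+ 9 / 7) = 25675309 / 12742800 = 2.01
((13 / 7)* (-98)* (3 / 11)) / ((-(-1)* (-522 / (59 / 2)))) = 5369 / 1914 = 2.81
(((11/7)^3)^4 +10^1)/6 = 39.46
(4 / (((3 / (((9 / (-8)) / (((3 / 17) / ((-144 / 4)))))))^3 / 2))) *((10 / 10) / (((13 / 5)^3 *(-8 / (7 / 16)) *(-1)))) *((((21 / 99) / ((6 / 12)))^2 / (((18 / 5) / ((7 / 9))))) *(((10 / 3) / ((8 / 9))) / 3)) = 541.67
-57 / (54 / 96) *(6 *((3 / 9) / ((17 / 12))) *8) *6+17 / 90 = -10505951 / 1530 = -6866.63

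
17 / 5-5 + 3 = 7 / 5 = 1.40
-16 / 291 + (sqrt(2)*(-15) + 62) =18026 / 291-15*sqrt(2) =40.73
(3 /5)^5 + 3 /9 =3854 /9375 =0.41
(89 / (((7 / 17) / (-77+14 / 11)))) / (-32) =180047 / 352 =511.50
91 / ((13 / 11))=77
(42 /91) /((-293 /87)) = -522 /3809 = -0.14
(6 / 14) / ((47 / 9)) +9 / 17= 0.61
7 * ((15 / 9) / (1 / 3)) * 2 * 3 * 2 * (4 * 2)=3360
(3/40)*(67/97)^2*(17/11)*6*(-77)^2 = 370194363/188180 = 1967.24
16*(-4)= -64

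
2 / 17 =0.12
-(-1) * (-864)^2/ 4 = 186624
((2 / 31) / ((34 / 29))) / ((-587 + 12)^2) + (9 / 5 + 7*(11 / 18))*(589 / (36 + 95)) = 11227392979507 / 410856446250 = 27.33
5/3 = 1.67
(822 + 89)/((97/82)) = 74702/97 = 770.12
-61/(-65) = 61/65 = 0.94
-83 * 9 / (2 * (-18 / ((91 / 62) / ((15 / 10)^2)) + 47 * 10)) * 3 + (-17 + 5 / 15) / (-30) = -1432789 / 724662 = -1.98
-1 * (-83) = 83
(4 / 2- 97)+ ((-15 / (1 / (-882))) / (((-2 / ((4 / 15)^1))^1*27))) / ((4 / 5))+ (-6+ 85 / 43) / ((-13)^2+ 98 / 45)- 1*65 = -240164380 / 993687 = -241.69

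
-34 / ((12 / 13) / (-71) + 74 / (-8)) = 3.67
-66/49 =-1.35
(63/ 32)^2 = 3969/ 1024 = 3.88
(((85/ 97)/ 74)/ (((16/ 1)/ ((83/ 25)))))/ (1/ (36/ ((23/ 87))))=0.33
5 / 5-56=-55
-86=-86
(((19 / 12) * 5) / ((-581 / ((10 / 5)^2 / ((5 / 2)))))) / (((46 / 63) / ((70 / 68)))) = -1995 / 64906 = -0.03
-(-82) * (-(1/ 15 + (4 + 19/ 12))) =-4633/ 10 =-463.30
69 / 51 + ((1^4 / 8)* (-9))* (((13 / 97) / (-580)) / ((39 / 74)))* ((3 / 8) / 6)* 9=82831703 / 61210880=1.35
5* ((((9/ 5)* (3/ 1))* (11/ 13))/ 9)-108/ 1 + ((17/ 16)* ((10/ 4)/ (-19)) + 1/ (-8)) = -835661/ 7904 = -105.73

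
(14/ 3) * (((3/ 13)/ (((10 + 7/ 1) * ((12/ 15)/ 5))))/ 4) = 175/ 1768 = 0.10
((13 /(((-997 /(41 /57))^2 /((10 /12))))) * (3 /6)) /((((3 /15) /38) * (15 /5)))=546325 /3059559702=0.00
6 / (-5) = -6 / 5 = -1.20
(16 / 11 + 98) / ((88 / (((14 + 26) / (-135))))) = -1094 / 3267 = -0.33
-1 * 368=-368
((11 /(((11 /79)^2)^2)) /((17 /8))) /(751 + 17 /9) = 18.29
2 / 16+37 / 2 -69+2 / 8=-401 / 8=-50.12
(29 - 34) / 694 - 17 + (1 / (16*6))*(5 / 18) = -10196057 / 599616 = -17.00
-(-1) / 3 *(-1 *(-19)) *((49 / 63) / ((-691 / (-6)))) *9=266 / 691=0.38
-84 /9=-28 /3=-9.33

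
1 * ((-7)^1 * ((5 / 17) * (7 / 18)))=-245 / 306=-0.80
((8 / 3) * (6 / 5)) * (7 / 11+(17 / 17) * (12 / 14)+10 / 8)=676 / 77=8.78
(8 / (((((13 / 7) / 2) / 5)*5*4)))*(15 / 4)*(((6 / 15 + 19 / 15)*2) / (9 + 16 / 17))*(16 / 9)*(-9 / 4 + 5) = 261800 / 19773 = 13.24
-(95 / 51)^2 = -9025 / 2601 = -3.47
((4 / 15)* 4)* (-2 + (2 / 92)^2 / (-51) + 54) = 22446524 / 404685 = 55.47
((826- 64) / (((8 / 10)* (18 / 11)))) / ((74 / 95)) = 663575 / 888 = 747.27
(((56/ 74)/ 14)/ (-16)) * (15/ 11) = -0.00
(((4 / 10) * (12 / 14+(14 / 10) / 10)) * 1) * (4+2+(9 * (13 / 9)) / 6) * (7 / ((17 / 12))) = 34202 / 2125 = 16.10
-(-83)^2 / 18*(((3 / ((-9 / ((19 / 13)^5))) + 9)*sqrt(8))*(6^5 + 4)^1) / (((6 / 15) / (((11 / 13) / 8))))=-1390775713432325*sqrt(2) / 130323843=-15092049.40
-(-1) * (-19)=-19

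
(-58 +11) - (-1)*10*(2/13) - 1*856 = -11719/13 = -901.46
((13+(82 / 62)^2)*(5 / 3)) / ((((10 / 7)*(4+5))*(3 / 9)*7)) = 7087 / 8649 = 0.82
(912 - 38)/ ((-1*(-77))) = 874/ 77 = 11.35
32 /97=0.33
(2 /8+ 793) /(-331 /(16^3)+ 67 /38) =61733888 /130927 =471.51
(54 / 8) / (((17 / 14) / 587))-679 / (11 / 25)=643223 / 374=1719.85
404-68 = 336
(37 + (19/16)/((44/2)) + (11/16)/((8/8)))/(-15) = -2657/1056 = -2.52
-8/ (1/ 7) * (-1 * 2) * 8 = 896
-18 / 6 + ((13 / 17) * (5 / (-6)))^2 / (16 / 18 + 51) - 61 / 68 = -1049805 / 269926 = -3.89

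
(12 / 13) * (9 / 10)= 54 / 65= 0.83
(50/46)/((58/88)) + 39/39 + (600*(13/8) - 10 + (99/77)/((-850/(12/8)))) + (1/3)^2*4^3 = 69632521319/71435700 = 974.76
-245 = -245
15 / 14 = 1.07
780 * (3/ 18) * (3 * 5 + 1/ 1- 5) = 1430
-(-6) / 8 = 3 / 4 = 0.75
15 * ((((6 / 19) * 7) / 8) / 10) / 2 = 63 / 304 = 0.21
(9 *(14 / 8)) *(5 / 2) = 315 / 8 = 39.38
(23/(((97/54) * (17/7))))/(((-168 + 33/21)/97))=-60858/19805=-3.07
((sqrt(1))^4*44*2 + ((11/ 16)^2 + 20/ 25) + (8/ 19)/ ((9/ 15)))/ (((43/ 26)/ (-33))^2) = 402714405951/ 11241920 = 35822.56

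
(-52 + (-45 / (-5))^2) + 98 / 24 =397 / 12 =33.08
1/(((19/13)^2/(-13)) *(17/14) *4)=-15379/12274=-1.25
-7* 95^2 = -63175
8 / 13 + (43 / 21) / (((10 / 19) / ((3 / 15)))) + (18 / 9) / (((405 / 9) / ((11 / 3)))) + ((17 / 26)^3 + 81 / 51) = 4834268753 / 1411792200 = 3.42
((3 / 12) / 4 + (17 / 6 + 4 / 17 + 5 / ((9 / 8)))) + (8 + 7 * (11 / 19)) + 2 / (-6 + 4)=866435 / 46512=18.63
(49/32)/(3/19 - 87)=-931/52800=-0.02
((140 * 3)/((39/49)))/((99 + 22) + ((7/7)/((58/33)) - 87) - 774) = -0.71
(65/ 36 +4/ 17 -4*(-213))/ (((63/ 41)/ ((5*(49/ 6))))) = 750035755/ 33048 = 22695.34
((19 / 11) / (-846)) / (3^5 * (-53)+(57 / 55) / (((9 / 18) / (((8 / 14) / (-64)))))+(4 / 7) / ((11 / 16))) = 2660 / 16778217591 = 0.00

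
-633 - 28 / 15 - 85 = -10798 / 15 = -719.87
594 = 594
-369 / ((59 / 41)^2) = -620289 / 3481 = -178.19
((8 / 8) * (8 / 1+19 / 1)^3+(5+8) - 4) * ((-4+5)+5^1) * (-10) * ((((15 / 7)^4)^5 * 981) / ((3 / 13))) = -1670157251715748741149902343750000 / 79792266297612001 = -20931317397181544.98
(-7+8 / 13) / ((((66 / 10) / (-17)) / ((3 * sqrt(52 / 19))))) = 14110 * sqrt(247) / 2717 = 81.62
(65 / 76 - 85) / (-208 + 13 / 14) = 44765 / 110162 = 0.41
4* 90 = 360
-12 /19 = -0.63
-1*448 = -448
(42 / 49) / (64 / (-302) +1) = 906 / 833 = 1.09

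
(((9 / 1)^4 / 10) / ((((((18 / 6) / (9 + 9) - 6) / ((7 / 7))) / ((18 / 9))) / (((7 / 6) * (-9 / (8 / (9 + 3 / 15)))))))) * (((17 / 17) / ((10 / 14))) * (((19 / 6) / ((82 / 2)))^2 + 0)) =381331881 / 16810000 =22.68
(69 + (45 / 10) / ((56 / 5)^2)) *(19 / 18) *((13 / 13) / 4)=18.22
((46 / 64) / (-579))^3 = -12167 / 6360417533952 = -0.00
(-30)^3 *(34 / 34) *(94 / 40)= -63450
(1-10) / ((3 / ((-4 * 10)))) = 120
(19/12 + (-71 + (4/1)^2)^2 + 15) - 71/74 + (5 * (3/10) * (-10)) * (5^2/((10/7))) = 1233487/444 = 2778.12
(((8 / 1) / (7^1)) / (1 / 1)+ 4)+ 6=78 / 7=11.14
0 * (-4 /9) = 0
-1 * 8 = -8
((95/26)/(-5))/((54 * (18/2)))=-0.00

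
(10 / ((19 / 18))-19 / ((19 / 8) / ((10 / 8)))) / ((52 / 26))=-5 / 19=-0.26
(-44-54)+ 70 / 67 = -6496 / 67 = -96.96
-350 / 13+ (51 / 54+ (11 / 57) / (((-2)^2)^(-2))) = -101773 / 4446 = -22.89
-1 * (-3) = 3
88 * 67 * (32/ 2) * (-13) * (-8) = 9810944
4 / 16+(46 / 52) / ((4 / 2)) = 9 / 13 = 0.69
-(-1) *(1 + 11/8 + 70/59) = 1681/472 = 3.56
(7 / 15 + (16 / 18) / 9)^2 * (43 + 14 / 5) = 12008989 / 820125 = 14.64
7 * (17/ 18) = 119/ 18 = 6.61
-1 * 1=-1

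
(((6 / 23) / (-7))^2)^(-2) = 671898241 / 1296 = 518440.00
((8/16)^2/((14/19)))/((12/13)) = 0.37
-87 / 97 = -0.90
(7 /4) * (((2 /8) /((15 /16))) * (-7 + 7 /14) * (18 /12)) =-91 /20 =-4.55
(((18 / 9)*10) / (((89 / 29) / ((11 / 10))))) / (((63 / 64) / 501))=6818944 / 1869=3648.45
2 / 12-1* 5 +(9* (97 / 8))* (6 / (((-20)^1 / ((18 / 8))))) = -75353 / 960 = -78.49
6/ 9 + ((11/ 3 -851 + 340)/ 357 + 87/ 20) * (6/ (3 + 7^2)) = 186497/ 185640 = 1.00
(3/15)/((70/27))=27/350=0.08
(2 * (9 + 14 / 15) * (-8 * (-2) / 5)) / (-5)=-12.71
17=17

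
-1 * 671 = -671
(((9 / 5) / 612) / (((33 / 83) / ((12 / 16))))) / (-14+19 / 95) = -83 / 206448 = -0.00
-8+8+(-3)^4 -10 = 71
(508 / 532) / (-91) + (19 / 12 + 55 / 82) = 2.24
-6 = -6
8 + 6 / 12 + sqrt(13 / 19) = sqrt(247) / 19 + 17 / 2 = 9.33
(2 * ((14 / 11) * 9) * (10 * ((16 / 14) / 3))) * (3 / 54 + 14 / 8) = 5200 / 33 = 157.58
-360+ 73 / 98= -35207 / 98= -359.26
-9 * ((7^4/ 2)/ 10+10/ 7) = -153063/ 140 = -1093.31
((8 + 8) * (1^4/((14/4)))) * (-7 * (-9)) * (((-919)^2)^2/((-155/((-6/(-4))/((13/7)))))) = -2156968646948304/2015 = -1070455904192.71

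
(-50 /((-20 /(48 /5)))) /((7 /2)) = 48 /7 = 6.86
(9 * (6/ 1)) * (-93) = -5022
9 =9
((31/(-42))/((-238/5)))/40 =31/79968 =0.00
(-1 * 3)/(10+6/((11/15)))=-33/200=-0.16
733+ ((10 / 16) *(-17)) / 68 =23451 / 32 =732.84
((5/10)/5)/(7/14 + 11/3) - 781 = -97622/125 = -780.98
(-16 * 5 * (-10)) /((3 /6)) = 1600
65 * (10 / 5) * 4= 520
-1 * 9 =-9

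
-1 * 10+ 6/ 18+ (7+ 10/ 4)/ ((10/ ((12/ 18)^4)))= -3839/ 405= -9.48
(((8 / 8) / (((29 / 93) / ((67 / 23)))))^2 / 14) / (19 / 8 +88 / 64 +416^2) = 77650722 / 2155786615297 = 0.00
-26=-26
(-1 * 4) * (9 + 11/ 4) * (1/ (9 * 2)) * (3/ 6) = -47/ 36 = -1.31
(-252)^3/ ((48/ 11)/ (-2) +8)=-2750517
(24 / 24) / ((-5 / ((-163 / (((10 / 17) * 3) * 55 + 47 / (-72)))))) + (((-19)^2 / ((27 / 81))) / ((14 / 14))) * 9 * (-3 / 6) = -5750379711 / 1180010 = -4873.16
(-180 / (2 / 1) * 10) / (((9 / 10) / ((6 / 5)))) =-1200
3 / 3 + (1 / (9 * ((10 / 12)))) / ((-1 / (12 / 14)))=31 / 35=0.89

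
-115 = -115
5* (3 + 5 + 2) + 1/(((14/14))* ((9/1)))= 451/9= 50.11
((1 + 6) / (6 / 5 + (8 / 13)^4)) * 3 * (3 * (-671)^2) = 4050689958315 / 191846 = 21114278.94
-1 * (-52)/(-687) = -0.08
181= 181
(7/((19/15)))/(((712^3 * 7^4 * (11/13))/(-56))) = -195/462053601856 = -0.00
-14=-14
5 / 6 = 0.83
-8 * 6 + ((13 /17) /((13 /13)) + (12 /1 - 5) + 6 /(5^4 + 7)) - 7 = -253697 /5372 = -47.23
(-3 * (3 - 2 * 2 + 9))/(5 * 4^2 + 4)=-2/7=-0.29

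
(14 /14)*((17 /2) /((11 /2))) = 1.55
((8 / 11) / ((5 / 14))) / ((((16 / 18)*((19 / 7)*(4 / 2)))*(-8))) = -441 / 8360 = -0.05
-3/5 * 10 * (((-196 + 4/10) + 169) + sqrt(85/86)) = 798/5 - 3 * sqrt(7310)/43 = 153.63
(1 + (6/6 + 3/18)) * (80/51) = 3.40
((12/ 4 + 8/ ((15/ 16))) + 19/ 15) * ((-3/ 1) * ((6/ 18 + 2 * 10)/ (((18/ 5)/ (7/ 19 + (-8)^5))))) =1215285920/ 171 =7106935.20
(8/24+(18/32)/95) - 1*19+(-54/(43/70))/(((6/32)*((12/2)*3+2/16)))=-253198331/5686320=-44.53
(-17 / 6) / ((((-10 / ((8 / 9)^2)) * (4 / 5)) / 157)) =10676 / 243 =43.93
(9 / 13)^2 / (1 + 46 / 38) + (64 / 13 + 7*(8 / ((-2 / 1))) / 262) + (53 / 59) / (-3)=259687021 / 54860442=4.73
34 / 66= 17 / 33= 0.52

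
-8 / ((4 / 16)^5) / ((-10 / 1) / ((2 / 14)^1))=4096 / 35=117.03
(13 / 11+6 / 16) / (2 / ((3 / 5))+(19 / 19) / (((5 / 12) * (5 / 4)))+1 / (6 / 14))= 10275 / 50072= 0.21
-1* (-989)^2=-978121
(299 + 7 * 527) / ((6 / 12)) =7976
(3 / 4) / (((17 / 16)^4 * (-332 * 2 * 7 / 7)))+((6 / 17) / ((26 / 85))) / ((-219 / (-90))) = 3113678694 / 6578698607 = 0.47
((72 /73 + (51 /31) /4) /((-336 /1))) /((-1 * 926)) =4217 /938801024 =0.00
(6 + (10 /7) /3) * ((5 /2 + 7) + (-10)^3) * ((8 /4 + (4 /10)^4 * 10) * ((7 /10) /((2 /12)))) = -37987656 /625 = -60780.25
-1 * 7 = -7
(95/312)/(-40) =-19/2496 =-0.01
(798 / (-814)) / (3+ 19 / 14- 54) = 5586 / 282865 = 0.02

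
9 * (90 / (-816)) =-135 / 136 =-0.99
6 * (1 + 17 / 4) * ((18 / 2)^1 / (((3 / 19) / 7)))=25137 / 2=12568.50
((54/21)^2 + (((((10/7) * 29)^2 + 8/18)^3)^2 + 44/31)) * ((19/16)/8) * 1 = 13865355775964922632352186688890168143/3648490445647773936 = 3800299324479438997.39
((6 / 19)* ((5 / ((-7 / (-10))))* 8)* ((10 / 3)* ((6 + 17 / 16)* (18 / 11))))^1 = 1017000 / 1463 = 695.15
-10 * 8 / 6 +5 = -25 / 3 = -8.33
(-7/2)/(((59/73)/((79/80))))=-40369/9440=-4.28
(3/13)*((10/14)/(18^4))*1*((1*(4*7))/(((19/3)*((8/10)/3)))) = 25/960336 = 0.00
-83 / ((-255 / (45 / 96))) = 83 / 544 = 0.15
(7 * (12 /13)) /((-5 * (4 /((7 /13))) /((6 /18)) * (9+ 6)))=-49 /12675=-0.00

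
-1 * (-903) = 903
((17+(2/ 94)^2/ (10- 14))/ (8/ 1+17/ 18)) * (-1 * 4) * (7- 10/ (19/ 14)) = 2703798/ 965333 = 2.80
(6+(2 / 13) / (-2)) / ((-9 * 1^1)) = -0.66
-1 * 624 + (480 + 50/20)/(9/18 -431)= -538229/861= -625.12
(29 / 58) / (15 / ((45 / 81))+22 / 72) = 18 / 983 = 0.02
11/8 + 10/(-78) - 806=-251083/312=-804.75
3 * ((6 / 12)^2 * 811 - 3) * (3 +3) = 7191 / 2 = 3595.50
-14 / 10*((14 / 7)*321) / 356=-2247 / 890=-2.52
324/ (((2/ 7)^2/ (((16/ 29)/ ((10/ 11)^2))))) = 1920996/ 725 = 2649.65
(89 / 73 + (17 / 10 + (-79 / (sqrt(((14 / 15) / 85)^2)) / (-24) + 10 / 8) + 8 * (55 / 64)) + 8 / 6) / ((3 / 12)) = 38282603 / 30660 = 1248.62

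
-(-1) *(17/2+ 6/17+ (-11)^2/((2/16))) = 33213/34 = 976.85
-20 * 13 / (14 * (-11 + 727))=-0.03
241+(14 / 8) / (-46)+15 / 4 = 45027 / 184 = 244.71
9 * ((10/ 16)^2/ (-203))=-0.02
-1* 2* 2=-4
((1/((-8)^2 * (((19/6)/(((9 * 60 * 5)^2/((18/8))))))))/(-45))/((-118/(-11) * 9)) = -4125/1121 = -3.68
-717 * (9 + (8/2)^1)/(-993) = 3107/331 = 9.39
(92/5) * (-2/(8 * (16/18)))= -207/40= -5.18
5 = 5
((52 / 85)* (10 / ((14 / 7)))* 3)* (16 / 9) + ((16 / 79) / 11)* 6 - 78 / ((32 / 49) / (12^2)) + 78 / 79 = -761470819 / 44319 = -17181.59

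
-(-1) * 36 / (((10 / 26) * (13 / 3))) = 108 / 5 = 21.60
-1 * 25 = -25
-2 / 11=-0.18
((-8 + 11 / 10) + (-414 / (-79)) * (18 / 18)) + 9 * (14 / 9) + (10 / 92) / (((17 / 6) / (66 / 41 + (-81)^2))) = 3344730169 / 12664490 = 264.10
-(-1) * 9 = 9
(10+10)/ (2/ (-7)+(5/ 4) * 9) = 560/ 307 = 1.82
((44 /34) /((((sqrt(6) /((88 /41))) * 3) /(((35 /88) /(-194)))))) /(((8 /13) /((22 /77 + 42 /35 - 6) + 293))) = -0.36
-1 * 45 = -45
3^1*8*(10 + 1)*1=264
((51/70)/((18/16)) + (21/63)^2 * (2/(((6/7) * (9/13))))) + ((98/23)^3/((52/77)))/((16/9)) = 704418932309/10761954840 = 65.45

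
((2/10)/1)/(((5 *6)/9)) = 3/50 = 0.06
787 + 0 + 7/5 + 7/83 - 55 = 304396/415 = 733.48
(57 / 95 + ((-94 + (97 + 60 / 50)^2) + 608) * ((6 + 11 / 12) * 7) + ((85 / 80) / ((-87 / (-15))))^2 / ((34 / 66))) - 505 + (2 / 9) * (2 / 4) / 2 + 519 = 23823308771177 / 48441600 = 491794.42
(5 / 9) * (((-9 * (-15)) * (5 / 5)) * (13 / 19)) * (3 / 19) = 2925 / 361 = 8.10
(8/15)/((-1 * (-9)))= 0.06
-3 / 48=-1 / 16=-0.06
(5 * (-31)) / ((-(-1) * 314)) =-155 / 314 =-0.49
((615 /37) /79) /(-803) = -0.00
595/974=0.61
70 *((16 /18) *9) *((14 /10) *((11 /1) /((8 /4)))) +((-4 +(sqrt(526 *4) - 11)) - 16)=2 *sqrt(526) +4281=4326.87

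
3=3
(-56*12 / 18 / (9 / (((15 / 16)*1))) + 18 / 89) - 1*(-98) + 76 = 136421 / 801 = 170.31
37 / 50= 0.74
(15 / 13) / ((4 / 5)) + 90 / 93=3885 / 1612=2.41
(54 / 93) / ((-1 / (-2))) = 36 / 31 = 1.16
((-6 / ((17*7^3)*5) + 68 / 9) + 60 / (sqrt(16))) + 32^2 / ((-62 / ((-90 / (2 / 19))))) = 115049505941 / 8134245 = 14143.85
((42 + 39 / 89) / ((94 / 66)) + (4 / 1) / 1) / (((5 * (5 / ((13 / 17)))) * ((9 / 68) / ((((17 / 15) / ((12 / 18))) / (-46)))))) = -31243433 / 108235125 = -0.29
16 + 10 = 26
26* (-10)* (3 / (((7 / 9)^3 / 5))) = -2843100 / 343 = -8288.92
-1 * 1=-1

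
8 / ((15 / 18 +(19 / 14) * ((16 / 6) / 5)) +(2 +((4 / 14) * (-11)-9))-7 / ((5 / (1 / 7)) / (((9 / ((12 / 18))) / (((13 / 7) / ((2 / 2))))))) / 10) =-72800 / 79453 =-0.92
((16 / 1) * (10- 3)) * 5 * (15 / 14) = 600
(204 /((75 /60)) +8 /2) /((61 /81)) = 67716 /305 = 222.02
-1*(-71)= 71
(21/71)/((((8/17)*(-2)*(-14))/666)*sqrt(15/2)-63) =-288422289/61433902117-45288*sqrt(30)/61433902117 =-0.00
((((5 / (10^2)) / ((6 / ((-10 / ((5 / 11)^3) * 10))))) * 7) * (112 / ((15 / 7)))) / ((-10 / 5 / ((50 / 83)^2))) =36522640 / 62001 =589.07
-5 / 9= -0.56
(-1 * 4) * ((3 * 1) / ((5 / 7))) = -84 / 5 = -16.80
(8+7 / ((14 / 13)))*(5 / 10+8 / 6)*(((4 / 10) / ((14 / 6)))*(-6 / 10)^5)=-77517 / 218750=-0.35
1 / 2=0.50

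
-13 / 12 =-1.08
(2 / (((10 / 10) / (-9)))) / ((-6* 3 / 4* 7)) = 4 / 7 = 0.57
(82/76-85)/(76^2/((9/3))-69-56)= -9567/205238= -0.05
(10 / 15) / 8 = 1 / 12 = 0.08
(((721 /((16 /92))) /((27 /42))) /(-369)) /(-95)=116081 /630990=0.18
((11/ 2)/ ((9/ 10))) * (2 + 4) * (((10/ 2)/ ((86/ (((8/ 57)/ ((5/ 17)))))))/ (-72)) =-0.01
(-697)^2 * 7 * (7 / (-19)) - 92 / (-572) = -3404063226 / 2717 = -1252875.68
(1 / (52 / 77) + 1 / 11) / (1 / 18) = 8091 / 286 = 28.29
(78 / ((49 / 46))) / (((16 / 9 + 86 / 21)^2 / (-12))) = -871884 / 34225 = -25.48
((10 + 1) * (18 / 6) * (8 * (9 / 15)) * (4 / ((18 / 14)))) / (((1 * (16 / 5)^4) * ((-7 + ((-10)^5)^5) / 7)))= -67375 / 20480000000000000000000014336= -0.00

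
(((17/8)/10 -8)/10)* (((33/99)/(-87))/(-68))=-623/14198400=-0.00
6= 6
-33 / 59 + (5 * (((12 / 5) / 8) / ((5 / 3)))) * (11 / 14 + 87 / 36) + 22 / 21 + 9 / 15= 39355 / 9912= 3.97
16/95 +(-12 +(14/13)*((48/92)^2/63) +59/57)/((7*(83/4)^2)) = 15574515328/94514427735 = 0.16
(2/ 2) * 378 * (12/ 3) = 1512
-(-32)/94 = 16/47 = 0.34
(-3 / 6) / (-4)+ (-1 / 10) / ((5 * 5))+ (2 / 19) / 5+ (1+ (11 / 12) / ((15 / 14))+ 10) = 2051591 / 171000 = 12.00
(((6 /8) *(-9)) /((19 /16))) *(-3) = 324 /19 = 17.05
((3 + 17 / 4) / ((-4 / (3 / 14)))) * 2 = -87 / 112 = -0.78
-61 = -61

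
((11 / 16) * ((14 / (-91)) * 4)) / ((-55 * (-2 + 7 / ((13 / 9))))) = 1 / 370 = 0.00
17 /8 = 2.12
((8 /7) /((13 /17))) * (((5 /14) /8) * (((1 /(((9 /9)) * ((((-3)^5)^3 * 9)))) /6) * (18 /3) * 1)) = -85 /164524567662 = -0.00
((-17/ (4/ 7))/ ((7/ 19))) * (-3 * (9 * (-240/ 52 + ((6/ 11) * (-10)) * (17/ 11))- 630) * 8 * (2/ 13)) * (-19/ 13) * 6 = 1954153.29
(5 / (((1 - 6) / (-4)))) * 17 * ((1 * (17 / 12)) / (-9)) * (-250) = 72250 / 27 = 2675.93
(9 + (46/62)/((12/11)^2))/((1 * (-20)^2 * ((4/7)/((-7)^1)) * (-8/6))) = 2104991/9523200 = 0.22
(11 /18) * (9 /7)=11 /14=0.79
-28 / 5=-5.60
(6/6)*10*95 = 950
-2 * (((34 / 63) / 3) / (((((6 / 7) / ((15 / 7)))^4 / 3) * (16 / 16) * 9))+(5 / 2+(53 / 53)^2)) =-26501 / 2268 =-11.68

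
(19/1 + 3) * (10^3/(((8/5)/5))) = 68750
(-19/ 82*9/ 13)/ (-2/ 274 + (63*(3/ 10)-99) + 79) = 117135/ 808561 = 0.14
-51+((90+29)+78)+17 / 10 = 1477 / 10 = 147.70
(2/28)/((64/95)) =0.11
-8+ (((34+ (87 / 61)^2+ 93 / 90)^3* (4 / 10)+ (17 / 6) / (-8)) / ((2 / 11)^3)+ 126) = 377195941966807410923129 / 111284008619760000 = 3389489.17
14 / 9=1.56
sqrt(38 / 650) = sqrt(247) / 65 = 0.24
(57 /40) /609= 19 /8120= 0.00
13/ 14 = 0.93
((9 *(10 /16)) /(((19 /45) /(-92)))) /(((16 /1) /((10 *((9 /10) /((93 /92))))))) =-3213675 /4712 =-682.02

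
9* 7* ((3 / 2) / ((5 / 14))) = 1323 / 5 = 264.60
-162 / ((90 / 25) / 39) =-1755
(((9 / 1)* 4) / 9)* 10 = 40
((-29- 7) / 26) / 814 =-9 / 5291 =-0.00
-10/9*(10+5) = -50/3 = -16.67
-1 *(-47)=47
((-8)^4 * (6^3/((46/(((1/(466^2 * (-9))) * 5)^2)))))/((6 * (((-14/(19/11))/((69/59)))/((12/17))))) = -486400/227622580382351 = -0.00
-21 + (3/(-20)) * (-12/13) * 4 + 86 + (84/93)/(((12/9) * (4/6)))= 268277/4030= 66.57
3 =3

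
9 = 9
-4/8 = -1/2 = -0.50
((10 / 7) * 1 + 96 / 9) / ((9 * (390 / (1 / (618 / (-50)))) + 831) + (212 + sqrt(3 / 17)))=-2285333885 / 8000041596519 - 3175 * sqrt(51) / 8000041596519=-0.00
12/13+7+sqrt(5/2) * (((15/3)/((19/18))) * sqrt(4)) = 103/13+90 * sqrt(10)/19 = 22.90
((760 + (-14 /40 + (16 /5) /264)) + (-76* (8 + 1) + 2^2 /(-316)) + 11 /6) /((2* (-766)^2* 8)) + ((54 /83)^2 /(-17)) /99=-0.00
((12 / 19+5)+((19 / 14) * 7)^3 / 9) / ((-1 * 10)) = -27605 / 2736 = -10.09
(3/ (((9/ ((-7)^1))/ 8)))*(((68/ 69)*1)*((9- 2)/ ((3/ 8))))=-213248/ 621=-343.39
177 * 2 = 354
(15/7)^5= 759375/16807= 45.18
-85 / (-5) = 17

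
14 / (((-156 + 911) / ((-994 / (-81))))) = 13916 / 61155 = 0.23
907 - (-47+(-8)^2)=890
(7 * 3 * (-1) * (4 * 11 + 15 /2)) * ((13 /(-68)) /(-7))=-4017 /136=-29.54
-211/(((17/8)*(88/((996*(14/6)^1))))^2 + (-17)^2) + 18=26956900658/1560917033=17.27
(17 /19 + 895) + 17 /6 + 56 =108839 /114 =954.73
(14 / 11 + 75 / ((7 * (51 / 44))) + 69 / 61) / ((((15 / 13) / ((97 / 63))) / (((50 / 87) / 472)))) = 0.02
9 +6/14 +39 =339/7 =48.43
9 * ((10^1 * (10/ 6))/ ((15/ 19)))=190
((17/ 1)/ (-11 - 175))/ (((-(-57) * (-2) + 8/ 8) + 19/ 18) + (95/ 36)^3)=132192/ 135330655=0.00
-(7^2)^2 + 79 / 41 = -98362 / 41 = -2399.07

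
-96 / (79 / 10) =-960 / 79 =-12.15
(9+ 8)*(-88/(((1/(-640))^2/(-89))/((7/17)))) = 22455910400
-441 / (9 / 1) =-49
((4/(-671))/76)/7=-1/89243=-0.00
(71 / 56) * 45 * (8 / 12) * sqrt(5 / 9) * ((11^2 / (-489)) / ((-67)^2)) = -42955 * sqrt(5) / 61463388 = -0.00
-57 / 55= -1.04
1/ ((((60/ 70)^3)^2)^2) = 13841287201/ 2176782336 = 6.36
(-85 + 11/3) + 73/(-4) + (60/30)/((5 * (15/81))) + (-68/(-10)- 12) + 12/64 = -122923/1200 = -102.44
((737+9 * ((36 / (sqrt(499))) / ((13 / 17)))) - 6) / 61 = 5508 * sqrt(499) / 395707+731 / 61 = 12.29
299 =299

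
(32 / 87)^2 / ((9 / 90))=10240 / 7569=1.35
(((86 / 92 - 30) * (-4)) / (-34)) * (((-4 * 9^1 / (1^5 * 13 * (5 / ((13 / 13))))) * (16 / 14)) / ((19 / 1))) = 55008 / 482885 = 0.11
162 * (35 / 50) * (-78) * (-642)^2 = -18228365064 / 5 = -3645673012.80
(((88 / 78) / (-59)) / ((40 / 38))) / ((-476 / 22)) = 2299 / 2738190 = 0.00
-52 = -52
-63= -63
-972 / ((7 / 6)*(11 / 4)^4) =-1492992 / 102487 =-14.57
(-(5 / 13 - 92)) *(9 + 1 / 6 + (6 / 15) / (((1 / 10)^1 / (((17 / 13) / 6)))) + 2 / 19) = 5968101 / 6422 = 929.32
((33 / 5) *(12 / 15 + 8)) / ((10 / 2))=1452 / 125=11.62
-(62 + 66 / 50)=-1583 / 25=-63.32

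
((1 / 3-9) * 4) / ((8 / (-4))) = 52 / 3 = 17.33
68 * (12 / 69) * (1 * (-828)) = -9792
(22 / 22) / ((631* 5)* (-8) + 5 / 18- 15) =-18 / 454585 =-0.00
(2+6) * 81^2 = 52488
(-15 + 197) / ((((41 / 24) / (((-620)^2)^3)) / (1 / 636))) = 20675285752576000000 / 2173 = 9514627589772664.52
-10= -10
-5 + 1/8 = -39/8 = -4.88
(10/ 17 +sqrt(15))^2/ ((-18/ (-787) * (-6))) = -145.03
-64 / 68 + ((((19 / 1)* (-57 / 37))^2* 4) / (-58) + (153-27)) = 44526100 / 674917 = 65.97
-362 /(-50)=7.24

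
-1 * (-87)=87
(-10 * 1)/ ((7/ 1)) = -10/ 7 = -1.43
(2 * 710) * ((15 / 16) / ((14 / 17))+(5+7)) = 1044765 / 56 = 18656.52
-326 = -326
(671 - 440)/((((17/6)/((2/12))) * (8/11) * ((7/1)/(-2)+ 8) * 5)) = 847/1020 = 0.83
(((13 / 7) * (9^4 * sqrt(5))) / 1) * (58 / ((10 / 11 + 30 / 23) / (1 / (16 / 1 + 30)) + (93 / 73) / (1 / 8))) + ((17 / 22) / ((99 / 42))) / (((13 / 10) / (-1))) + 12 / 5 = 50678 / 23595 + 1986218091 * sqrt(5) / 314804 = 14110.35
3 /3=1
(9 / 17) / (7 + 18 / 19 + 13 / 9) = 1539 / 27302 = 0.06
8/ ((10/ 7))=28/ 5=5.60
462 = 462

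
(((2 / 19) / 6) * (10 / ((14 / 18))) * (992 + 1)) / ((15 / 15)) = 29790 / 133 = 223.98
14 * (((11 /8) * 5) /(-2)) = -385 /8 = -48.12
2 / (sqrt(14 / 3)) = sqrt(42) / 7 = 0.93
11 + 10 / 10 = 12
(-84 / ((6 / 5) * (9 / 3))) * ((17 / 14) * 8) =-680 / 3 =-226.67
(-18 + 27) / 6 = 3 / 2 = 1.50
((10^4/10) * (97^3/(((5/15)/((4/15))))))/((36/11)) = 2007880600/9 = 223097844.44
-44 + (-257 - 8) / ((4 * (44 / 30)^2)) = -144809 / 1936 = -74.80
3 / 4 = 0.75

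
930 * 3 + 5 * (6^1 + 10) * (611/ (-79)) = 171530/ 79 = 2171.27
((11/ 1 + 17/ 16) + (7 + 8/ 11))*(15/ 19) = 15.62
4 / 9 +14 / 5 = 146 / 45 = 3.24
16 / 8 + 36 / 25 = 86 / 25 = 3.44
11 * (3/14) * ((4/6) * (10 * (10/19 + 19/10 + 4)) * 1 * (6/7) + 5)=183117/1862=98.34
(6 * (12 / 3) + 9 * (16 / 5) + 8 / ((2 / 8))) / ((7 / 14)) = 848 / 5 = 169.60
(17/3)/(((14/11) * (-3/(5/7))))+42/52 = -1447/5733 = -0.25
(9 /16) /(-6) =-3 /32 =-0.09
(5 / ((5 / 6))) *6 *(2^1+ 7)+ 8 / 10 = 1624 / 5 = 324.80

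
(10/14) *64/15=64/21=3.05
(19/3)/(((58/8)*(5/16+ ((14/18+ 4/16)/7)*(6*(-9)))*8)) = -1064/74211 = -0.01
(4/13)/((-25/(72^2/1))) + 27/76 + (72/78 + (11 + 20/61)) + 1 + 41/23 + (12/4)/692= -5581253967/115291525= -48.41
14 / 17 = 0.82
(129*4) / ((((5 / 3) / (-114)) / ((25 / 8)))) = -110295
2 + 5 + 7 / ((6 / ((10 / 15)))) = 70 / 9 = 7.78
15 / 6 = 5 / 2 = 2.50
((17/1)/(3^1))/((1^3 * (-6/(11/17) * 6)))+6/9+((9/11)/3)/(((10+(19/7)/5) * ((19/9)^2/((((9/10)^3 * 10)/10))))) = 500293637/879179400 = 0.57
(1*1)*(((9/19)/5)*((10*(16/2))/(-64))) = -9/76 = -0.12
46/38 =23/19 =1.21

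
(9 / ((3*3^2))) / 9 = 1 / 27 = 0.04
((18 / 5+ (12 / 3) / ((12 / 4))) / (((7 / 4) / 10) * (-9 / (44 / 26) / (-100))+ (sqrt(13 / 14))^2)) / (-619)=-9116800 / 1072850181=-0.01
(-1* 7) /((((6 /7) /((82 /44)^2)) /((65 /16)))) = -5353985 /46464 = -115.23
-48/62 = -24/31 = -0.77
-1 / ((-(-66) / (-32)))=16 / 33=0.48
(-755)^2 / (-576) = -570025 / 576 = -989.63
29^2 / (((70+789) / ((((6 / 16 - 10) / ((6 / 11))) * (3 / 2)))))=-712327 / 27488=-25.91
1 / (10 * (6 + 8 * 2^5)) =1 / 2620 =0.00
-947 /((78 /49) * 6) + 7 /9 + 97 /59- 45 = -141.73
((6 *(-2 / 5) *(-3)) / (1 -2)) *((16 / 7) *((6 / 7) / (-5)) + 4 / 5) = -144 / 49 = -2.94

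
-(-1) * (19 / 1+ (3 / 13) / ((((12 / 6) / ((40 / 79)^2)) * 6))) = 1541927 / 81133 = 19.00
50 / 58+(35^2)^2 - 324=43508754 / 29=1500301.86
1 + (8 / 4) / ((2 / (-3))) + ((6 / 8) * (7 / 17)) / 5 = -659 / 340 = -1.94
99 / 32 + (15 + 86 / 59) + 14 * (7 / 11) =591067 / 20768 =28.46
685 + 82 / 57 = 39127 / 57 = 686.44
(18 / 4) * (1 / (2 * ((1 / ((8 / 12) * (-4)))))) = -6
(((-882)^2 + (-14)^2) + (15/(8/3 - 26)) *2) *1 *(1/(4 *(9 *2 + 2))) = 5446831/560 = 9726.48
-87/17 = -5.12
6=6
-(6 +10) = -16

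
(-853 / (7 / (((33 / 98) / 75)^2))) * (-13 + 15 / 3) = 206426 / 10504375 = 0.02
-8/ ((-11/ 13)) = 104/ 11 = 9.45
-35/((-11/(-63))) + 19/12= -26251/132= -198.87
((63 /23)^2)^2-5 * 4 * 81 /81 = 10156141 /279841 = 36.29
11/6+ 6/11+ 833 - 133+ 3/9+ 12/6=46511/66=704.71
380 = 380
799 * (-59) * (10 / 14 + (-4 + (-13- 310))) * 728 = 11197684576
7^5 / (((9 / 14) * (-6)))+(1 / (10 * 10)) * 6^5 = -2888737 / 675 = -4279.61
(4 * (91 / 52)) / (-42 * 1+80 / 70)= -49 / 286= -0.17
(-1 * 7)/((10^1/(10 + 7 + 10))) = -18.90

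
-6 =-6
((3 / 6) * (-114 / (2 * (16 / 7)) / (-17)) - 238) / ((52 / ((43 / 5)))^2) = -238655977 / 36774400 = -6.49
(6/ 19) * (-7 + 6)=-6/ 19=-0.32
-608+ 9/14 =-8503/14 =-607.36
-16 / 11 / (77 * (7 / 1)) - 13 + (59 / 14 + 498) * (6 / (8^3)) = -21605845 / 3035648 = -7.12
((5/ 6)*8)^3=8000/ 27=296.30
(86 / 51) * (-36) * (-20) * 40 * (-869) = -717446400 / 17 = -42202729.41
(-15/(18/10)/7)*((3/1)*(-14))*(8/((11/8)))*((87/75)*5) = 1687.27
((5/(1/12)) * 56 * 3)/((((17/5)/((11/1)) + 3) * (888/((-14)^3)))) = -4527600/481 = -9412.89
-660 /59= -11.19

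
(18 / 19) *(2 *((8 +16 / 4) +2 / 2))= 468 / 19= 24.63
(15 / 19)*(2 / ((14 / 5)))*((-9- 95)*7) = -7800 / 19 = -410.53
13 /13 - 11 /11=0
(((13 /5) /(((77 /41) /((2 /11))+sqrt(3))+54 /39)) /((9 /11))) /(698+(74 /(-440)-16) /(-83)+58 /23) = 159885823730776 /403951457622384279-13649258276368 * sqrt(3) /403951457622384279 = 0.00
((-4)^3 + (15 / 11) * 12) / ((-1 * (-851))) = -524 / 9361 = -0.06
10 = 10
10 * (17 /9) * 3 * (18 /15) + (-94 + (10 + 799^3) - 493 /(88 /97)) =44887201883 /88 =510081839.58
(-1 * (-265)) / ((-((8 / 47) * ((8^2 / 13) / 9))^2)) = -8013335265 / 262144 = -30568.45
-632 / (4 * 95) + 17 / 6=667 / 570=1.17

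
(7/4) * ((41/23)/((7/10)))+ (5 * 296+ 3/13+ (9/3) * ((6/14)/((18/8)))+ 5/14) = 3109394/2093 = 1485.62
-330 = -330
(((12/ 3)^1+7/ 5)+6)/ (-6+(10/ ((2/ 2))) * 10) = 57/ 470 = 0.12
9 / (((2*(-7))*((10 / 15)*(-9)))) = 3 / 28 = 0.11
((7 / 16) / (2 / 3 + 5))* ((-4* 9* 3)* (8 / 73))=-1134 / 1241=-0.91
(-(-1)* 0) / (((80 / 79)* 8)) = 0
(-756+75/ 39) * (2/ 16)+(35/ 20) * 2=-90.76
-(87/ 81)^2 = -841/ 729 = -1.15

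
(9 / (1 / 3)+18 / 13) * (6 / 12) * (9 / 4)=3321 / 104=31.93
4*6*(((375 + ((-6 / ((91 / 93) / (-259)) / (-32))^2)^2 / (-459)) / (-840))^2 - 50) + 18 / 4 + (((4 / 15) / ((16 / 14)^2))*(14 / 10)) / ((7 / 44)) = 131467358531008633897973646217 / 29768150511804026034585600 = 4416.38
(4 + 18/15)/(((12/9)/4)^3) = 702/5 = 140.40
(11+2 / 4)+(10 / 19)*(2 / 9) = 3973 / 342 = 11.62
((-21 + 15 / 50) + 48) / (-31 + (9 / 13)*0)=-273 / 310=-0.88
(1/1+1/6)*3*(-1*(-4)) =14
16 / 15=1.07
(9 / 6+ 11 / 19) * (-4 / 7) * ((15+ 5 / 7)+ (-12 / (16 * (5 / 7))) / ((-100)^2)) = -91473073 / 4900000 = -18.67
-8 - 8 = -16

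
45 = 45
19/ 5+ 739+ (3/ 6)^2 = 14861/ 20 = 743.05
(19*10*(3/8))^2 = 81225/16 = 5076.56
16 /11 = 1.45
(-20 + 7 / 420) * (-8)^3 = 10231.47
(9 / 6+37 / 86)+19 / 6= 1315 / 258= 5.10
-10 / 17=-0.59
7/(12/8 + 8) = 14/19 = 0.74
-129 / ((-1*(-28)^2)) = 129 / 784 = 0.16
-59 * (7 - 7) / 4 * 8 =0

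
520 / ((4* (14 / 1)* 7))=65 / 49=1.33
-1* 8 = -8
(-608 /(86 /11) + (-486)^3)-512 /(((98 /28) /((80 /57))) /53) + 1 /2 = -3939323201099 /34314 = -114802214.87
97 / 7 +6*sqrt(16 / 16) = 139 / 7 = 19.86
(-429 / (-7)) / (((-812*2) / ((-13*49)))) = 5577 / 232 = 24.04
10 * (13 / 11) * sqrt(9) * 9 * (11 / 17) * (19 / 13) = 5130 / 17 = 301.76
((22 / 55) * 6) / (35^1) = 0.07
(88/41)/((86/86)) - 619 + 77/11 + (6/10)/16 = -2000197/3280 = -609.82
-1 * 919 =-919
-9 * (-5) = 45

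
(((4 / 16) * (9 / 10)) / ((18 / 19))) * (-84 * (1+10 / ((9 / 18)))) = -8379 / 20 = -418.95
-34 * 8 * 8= -2176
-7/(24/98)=-343/12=-28.58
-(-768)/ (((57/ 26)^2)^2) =116985856/ 3518667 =33.25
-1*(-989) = 989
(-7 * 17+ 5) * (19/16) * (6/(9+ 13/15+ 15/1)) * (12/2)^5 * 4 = -378963360/373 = -1015987.56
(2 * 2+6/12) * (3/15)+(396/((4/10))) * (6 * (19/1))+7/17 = 19186423/170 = 112861.31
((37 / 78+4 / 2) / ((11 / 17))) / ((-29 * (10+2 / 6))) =-3281 / 257114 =-0.01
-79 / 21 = -3.76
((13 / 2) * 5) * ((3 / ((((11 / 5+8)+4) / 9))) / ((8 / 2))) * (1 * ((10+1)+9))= 43875 / 142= 308.98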